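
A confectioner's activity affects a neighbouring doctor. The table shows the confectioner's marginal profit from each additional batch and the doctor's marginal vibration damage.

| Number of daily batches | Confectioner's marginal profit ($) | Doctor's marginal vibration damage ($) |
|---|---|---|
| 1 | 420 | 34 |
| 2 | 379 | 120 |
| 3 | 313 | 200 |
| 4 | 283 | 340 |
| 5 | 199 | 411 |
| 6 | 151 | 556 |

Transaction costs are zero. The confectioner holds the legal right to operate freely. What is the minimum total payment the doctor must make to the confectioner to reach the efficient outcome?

Left alone the confectioner would choose level 6 (marginal profit stays positive).
Efficient level: k* = 3 (marginal profit ≥ marginal vibration damage through 3).
The doctor must at least cover the confectioner's forgone profit from cutting 6→3: 283 + 199 + 151 = 633.

$633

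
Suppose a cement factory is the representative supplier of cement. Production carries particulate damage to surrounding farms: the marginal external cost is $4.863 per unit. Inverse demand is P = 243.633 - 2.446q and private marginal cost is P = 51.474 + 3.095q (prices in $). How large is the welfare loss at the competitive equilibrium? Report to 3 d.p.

Market equilibrium (private): 51.474 + 3.095q = 243.633 - 2.446q → q_m = 34.6795.
Social marginal cost = private MC + MEC = 56.337 + 3.095q.
Set SMC = demand: 56.337 + 3.095q = 243.633 - 2.446q → q* = 33.8018.
The welfare-loss triangle has base |q_m − q*| and height MEC(q_m) (the vertical gap between SMC and demand is zero at q* and MEC at q_m).
DWL = ½ × 0.8777 × 4.8630 = 2.1341.

DWL = $2.134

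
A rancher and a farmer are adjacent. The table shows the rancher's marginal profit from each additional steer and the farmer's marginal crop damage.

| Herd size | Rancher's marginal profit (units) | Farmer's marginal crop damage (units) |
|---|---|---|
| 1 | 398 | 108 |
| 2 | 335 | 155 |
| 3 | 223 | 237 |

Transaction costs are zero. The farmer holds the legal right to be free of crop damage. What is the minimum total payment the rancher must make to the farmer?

Efficient level: marginal profit ≥ marginal crop damage through level 2, so k* = 2.
With the farmer holding the right, the rancher must at least compensate total damage at k*: 108 + 155 = 263.

263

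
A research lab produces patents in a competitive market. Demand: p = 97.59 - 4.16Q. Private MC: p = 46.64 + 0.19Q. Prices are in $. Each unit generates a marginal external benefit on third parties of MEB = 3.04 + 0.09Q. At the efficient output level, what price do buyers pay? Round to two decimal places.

P = $44.87

Social marginal cost = private MC − MEB = 43.60 + 0.10Q.
Set SMC = demand: 43.60 + 0.10Q = 97.59 - 4.16Q → Q* = 12.6737.
Consumer price on the demand curve at Q*: 97.59 − 4.16×12.6737 = 44.8674.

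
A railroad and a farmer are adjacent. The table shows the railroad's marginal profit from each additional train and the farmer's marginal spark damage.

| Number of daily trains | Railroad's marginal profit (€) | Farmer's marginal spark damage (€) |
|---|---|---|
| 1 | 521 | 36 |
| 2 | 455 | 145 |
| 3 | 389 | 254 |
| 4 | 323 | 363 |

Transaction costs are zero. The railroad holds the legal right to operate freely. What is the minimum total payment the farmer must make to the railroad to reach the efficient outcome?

Left alone the railroad would choose level 4 (marginal profit stays positive).
Efficient level: k* = 3 (marginal profit ≥ marginal spark damage through 3).
The farmer must at least cover the railroad's forgone profit from cutting 4→3: 323 = 323.

€323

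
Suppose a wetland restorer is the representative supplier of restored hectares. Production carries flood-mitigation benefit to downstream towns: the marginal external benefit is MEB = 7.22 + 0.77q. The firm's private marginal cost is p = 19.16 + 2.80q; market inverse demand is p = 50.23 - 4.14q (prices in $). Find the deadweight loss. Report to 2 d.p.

Market equilibrium (private): 19.16 + 2.80q = 50.23 - 4.14q → q_m = 4.4769.
Social marginal cost = private MC − MEB = 11.94 + 2.03q.
Set SMC = demand: 11.94 + 2.03q = 50.23 - 4.14q → q* = 6.2058.
The welfare-loss triangle has base |q_m − q*| and height MEB(q_m) (the vertical gap between SMC and demand is zero at q* and MEB at q_m).
DWL = ½ × 1.7289 × 10.6672 = 9.2213.

DWL = $9.22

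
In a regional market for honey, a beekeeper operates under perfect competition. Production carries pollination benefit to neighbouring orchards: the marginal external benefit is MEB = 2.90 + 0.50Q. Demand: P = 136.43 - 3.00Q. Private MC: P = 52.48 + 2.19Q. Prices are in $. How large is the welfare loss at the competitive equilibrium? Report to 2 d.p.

Market equilibrium (private): 52.48 + 2.19Q = 136.43 - 3.00Q → Q_m = 16.1753.
Social marginal cost = private MC − MEB = 49.58 + 1.69Q.
Set SMC = demand: 49.58 + 1.69Q = 136.43 - 3.00Q → Q* = 18.5181.
The welfare-loss triangle has base |Q_m − Q*| and height MEB(Q_m) (the vertical gap between SMC and demand is zero at Q* and MEB at Q_m).
DWL = ½ × 2.3428 × 10.9877 = 12.8710.

DWL = $12.87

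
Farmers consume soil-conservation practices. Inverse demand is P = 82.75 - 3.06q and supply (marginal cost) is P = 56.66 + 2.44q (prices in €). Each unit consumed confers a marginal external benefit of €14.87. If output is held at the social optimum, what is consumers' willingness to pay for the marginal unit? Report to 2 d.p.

P = €59.96

Social marginal benefit = demand + MEB = 97.62 - 3.06q.
Set SMB = MC: 97.62 - 3.06q = 56.66 + 2.44q → q* = 7.4473.
Consumer price on the demand curve at q*: 82.75 − 3.06×7.4473 = 59.9613.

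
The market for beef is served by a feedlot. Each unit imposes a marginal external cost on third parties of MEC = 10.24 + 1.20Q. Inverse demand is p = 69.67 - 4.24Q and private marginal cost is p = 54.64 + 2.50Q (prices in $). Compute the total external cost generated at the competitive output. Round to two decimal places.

$25.82

Market equilibrium (private): 54.64 + 2.50Q = 69.67 - 4.24Q → Q_m = 2.2300.
Total external cost = ∫₀^{Q_m} (10.24 + 1.20Q) dQ = 10.24×2.2300 + ½×1.20×2.2300² = 25.8189.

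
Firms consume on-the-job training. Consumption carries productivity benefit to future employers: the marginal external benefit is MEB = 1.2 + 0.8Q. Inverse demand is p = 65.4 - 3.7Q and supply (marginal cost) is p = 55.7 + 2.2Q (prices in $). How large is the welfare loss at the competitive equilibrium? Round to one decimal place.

Market equilibrium (private): 55.7 + 2.2Q = 65.4 - 3.7Q → Q_m = 1.6441.
Social marginal benefit = demand + MEB = 66.6 - 2.9Q.
Set SMB = MC: 66.6 - 2.9Q = 55.7 + 2.2Q → Q* = 2.1373.
The welfare-loss triangle has base |Q_m − Q*| and height MEB(Q_m) (the vertical gap between SMB and MC is zero at Q* and MEB at Q_m).
DWL = ½ × 0.4932 × 2.5153 = 0.6203.

DWL = $0.6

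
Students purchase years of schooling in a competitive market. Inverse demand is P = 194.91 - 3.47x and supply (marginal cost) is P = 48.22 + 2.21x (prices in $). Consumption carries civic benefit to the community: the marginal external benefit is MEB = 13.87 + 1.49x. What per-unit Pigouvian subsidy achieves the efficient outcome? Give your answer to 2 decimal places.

Social marginal benefit = demand + MEB = 208.78 - 1.98x.
Set SMB = MC: 208.78 - 1.98x = 48.22 + 2.21x → x* = 38.3198.
The Pigouvian subsidy equals MEB at x*: 13.87 + 1.49×38.3198 = 70.9665.

subsidy = $70.97 per unit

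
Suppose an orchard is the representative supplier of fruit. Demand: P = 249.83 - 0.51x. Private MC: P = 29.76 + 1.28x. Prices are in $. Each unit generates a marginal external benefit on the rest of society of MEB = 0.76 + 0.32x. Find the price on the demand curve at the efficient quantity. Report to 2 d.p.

P = $173.22

Social marginal cost = private MC − MEB = 29.00 + 0.96x.
Set SMC = demand: 29.00 + 0.96x = 249.83 - 0.51x → x* = 150.2245.
Consumer price on the demand curve at x*: 249.83 − 0.51×150.2245 = 173.2155.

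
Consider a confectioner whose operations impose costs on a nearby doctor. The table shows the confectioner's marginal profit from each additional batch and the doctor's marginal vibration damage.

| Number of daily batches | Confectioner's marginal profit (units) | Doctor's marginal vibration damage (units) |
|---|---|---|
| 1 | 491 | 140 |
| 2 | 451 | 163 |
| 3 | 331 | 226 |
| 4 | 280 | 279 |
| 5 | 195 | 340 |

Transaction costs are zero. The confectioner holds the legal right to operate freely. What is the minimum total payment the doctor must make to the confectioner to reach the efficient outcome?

Left alone the confectioner would choose level 5 (marginal profit stays positive).
Efficient level: k* = 4 (marginal profit ≥ marginal vibration damage through 4).
The doctor must at least cover the confectioner's forgone profit from cutting 5→4: 195 = 195.

195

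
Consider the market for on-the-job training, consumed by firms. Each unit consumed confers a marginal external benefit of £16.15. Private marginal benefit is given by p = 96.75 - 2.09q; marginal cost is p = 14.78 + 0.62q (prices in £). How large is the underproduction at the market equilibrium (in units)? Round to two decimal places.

Market equilibrium (private): 14.78 + 0.62q = 96.75 - 2.09q → q_m = 30.2472.
Social marginal benefit = demand + MEB = 112.90 - 2.09q.
Set SMB = MC: 112.90 - 2.09q = 14.78 + 0.62q → q* = 36.2066.
Gap = |30.2472 − 36.2066| = 5.9594.

5.96 units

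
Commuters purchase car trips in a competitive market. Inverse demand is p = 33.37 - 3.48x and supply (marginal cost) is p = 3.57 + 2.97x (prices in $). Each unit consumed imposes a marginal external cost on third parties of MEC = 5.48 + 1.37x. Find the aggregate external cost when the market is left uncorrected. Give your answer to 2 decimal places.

Market equilibrium (private): 3.57 + 2.97x = 33.37 - 3.48x → x_m = 4.6202.
Total external cost = ∫₀^{x_m} (5.48 + 1.37x) dx = 5.48×4.6202 + ½×1.37×4.6202² = 39.9409.

$39.94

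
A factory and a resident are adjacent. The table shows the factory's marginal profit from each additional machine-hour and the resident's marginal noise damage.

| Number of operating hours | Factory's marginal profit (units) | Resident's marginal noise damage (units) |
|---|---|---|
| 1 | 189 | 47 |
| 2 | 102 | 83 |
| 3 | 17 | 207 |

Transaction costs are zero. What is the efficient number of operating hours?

Bargaining reaches the level where marginal profit last exceeds marginal noise damage.
That holds through level 2 (102 ≥ 83) but not at 3 (17 < 207).

2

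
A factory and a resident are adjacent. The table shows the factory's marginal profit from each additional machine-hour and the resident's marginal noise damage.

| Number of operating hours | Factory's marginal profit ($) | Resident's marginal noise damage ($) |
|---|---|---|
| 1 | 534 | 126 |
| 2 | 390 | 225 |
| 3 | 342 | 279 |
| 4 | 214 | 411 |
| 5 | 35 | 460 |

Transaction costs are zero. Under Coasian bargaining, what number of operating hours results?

3

Bargaining reaches the level where marginal profit last exceeds marginal noise damage.
That holds through level 3 (342 ≥ 279) but not at 4 (214 < 411).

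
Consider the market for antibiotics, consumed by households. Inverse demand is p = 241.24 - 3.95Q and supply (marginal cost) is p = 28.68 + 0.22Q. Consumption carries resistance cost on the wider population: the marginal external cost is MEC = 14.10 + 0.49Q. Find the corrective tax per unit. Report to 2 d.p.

Social marginal benefit = demand − MEC = 227.14 - 4.44Q.
Set SMB = MC: 227.14 - 4.44Q = 28.68 + 0.22Q → Q* = 42.5880.
The Pigouvian tax equals MEC at Q*: 14.10 + 0.49×42.5880 = 34.9681.

tax = 34.97 per unit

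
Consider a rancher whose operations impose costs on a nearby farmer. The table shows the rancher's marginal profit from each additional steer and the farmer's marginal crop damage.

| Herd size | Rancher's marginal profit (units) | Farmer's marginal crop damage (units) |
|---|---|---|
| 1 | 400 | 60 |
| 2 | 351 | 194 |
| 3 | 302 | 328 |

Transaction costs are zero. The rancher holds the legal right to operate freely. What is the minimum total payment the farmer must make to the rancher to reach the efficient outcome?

302

Left alone the rancher would choose level 3 (marginal profit stays positive).
Efficient level: k* = 2 (marginal profit ≥ marginal crop damage through 2).
The farmer must at least cover the rancher's forgone profit from cutting 3→2: 302 = 302.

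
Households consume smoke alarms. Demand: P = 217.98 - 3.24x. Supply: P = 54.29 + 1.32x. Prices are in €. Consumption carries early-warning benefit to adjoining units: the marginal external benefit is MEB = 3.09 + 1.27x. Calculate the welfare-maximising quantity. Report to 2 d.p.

Social marginal benefit = demand + MEB = 221.07 - 1.97x.
Set SMB = MC: 221.07 - 1.97x = 54.29 + 1.32x → x* = 50.6930.

x* = 50.69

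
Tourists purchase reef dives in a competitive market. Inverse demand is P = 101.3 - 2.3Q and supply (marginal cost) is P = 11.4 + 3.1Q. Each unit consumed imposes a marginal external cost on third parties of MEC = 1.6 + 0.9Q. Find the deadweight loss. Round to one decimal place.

DWL = 21.8

Market equilibrium (private): 11.4 + 3.1Q = 101.3 - 2.3Q → Q_m = 16.6481.
Social marginal benefit = demand − MEC = 99.7 - 3.2Q.
Set SMB = MC: 99.7 - 3.2Q = 11.4 + 3.1Q → Q* = 14.0159.
Height of the DWL triangle at Q_m is MC(Q_m) − SMB(Q_m) = MEC(Q_m) = 16.5833.
DWL = ½ × 2.6322 × 16.5833 = 21.8253.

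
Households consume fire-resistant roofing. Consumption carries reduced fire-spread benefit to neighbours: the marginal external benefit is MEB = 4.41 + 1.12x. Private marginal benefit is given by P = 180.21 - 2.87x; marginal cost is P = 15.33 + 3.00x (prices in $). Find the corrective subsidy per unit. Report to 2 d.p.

subsidy = $44.33 per unit

Social marginal benefit = demand + MEB = 184.62 - 1.75x.
Set SMB = MC: 184.62 - 1.75x = 15.33 + 3.00x → x* = 35.6400.
The Pigouvian subsidy equals MEB at x*: 4.41 + 1.12×35.6400 = 44.3268.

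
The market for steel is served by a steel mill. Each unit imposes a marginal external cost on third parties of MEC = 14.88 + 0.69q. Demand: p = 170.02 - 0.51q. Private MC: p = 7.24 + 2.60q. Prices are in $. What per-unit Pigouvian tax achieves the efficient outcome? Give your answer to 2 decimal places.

Social marginal cost = private MC + MEC = 22.12 + 3.29q.
Set SMC = demand: 22.12 + 3.29q = 170.02 - 0.51q → q* = 38.9211.
The Pigouvian tax equals MEC at q*: 14.88 + 0.69×38.9211 = 41.7356.

tax = $41.74 per unit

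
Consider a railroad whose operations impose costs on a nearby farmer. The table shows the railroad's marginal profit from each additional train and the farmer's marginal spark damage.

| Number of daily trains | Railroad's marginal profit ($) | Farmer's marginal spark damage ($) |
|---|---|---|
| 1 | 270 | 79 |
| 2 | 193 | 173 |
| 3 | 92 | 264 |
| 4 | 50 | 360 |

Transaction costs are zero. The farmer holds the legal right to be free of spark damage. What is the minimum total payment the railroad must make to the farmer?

$252

Efficient level: marginal profit ≥ marginal spark damage through level 2, so k* = 2.
With the farmer holding the right, the railroad must at least compensate total damage at k*: 79 + 173 = 252.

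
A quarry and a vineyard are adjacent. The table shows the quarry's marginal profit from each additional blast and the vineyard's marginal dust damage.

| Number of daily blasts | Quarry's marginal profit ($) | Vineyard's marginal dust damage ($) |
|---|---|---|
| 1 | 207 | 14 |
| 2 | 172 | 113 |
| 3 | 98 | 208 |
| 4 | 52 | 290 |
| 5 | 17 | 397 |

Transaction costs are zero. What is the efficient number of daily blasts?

Bargaining reaches the level where marginal profit last exceeds marginal dust damage.
That holds through level 2 (172 ≥ 113) but not at 3 (98 < 208).

2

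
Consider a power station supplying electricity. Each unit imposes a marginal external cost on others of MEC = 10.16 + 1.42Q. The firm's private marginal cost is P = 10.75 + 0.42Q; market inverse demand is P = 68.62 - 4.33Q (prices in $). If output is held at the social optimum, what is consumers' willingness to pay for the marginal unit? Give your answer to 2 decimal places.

Social marginal cost = private MC + MEC = 20.91 + 1.84Q.
Set SMC = demand: 20.91 + 1.84Q = 68.62 - 4.33Q → Q* = 7.7326.
Consumer price on the demand curve at Q*: 68.62 − 4.33×7.7326 = 35.1378.

P = $35.14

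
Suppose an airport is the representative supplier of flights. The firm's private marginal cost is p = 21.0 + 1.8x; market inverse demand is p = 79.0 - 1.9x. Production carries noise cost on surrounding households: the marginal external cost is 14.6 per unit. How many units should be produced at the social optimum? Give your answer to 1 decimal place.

Social marginal cost = private MC + MEC = 35.6 + 1.8x.
Set SMC = demand: 35.6 + 1.8x = 79.0 - 1.9x → x* = 11.7297.

x* = 11.7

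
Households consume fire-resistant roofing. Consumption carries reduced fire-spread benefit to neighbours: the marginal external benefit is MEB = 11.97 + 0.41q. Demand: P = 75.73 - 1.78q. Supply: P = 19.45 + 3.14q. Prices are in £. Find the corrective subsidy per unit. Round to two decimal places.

Social marginal benefit = demand + MEB = 87.70 - 1.37q.
Set SMB = MC: 87.70 - 1.37q = 19.45 + 3.14q → q* = 15.1330.
The Pigouvian subsidy equals MEB at q*: 11.97 + 0.41×15.1330 = 18.1745.

subsidy = £18.17 per unit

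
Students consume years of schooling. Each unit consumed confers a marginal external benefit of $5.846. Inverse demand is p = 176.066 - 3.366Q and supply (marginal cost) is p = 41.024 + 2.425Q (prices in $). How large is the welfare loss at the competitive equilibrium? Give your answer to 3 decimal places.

DWL = $2.951

Market equilibrium (private): 41.024 + 2.425Q = 176.066 - 3.366Q → Q_m = 23.3193.
Social marginal benefit = demand + MEB = 181.912 - 3.366Q.
Set SMB = MC: 181.912 - 3.366Q = 41.024 + 2.425Q → Q* = 24.3288.
Height of the DWL triangle at Q_m is SMB(Q_m) − MC(Q_m) = MEB(Q_m) = 5.8460.
DWL = ½ × 1.0095 × 5.8460 = 2.9508.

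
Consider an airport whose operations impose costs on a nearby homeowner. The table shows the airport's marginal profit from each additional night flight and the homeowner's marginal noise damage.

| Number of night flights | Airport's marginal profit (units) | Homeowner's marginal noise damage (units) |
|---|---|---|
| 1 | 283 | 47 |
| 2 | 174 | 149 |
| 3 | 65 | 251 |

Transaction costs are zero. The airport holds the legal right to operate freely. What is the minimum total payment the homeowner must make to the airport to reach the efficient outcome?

Left alone the airport would choose level 3 (marginal profit stays positive).
Efficient level: k* = 2 (marginal profit ≥ marginal noise damage through 2).
The homeowner must at least cover the airport's forgone profit from cutting 3→2: 65 = 65.

65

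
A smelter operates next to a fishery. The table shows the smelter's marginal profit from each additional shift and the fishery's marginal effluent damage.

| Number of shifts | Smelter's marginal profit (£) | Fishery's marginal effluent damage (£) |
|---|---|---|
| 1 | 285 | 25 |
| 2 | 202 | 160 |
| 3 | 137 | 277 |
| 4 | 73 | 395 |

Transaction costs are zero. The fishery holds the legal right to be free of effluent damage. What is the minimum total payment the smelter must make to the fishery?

£185

Efficient level: marginal profit ≥ marginal effluent damage through level 2, so k* = 2.
With the fishery holding the right, the smelter must at least compensate total damage at k*: 25 + 160 = 185.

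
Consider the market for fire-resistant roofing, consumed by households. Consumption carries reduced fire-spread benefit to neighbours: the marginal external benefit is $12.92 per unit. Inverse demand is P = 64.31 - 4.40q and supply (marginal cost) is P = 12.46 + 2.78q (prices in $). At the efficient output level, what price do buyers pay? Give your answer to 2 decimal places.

P = $24.62

Social marginal benefit = demand + MEB = 77.23 - 4.40q.
Set SMB = MC: 77.23 - 4.40q = 12.46 + 2.78q → q* = 9.0209.
Consumer price on the demand curve at q*: 64.31 − 4.40×9.0209 = 24.6180.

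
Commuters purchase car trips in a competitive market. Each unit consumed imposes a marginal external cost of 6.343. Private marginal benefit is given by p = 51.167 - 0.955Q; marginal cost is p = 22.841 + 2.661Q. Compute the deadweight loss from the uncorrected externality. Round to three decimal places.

DWL = 5.563

Market equilibrium (private): 22.841 + 2.661Q = 51.167 - 0.955Q → Q_m = 7.8335.
Social marginal benefit = demand − MEC = 44.824 - 0.955Q.
Set SMB = MC: 44.824 - 0.955Q = 22.841 + 2.661Q → Q* = 6.0794.
The loss is the area between SMB and MC from Q* to Q_m; with linear curves that's a triangle of height MEC(Q_m).
DWL = ½ × 1.7541 × 6.3430 = 5.5631.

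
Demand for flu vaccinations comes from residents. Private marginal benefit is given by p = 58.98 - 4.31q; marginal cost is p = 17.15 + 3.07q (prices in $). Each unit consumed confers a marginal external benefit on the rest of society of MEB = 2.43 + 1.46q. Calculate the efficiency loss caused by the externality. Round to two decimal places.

Market equilibrium (private): 17.15 + 3.07q = 58.98 - 4.31q → q_m = 5.6680.
Social marginal benefit = demand + MEB = 61.41 - 2.85q.
Set SMB = MC: 61.41 - 2.85q = 17.15 + 3.07q → q* = 7.4764.
The welfare-loss triangle has base |q_m − q*| and height MEB(q_m) (the vertical gap between SMB and MC is zero at q* and MEB at q_m).
DWL = ½ × 1.8084 × 10.7053 = 9.6797.

DWL = $9.68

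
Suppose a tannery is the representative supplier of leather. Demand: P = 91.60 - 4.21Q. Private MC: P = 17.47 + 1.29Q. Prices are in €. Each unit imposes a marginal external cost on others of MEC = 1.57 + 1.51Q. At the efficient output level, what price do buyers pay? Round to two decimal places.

P = €48.02

Social marginal cost = private MC + MEC = 19.04 + 2.80Q.
Set SMC = demand: 19.04 + 2.80Q = 91.60 - 4.21Q → Q* = 10.3509.
Consumer price on the demand curve at Q*: 91.60 − 4.21×10.3509 = 48.0227.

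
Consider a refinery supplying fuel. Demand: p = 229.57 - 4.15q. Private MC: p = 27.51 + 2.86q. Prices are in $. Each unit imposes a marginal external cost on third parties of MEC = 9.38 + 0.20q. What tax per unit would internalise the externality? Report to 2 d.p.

tax = $14.72 per unit

Social marginal cost = private MC + MEC = 36.89 + 3.06q.
Set SMC = demand: 36.89 + 3.06q = 229.57 - 4.15q → q* = 26.7240.
The Pigouvian tax equals MEC at q*: 9.38 + 0.20×26.7240 = 14.7248.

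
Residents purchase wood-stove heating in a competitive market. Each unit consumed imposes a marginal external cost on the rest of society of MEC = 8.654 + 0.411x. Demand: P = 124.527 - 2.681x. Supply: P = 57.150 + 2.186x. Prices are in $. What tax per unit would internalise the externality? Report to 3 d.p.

Social marginal benefit = demand − MEC = 115.873 - 3.092x.
Set SMB = MC: 115.873 - 3.092x = 57.150 + 2.186x → x* = 11.1260.
The Pigouvian tax equals MEC at x*: 8.654 + 0.411×11.1260 = 13.2268.

tax = $13.227 per unit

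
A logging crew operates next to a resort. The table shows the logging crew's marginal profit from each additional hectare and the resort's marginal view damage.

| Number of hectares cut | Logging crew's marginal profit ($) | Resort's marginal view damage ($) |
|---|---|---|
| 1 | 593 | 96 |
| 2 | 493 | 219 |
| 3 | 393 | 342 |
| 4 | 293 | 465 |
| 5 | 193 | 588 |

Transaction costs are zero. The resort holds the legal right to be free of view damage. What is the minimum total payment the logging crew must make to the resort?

$657

Efficient level: marginal profit ≥ marginal view damage through level 3, so k* = 3.
With the resort holding the right, the logging crew must at least compensate total damage at k*: 96 + 219 + 342 = 657.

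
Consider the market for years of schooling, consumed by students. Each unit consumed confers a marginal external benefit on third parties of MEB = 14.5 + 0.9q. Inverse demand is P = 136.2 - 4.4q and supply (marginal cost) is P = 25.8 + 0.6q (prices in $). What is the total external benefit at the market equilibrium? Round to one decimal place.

$539.5

Market equilibrium (private): 25.8 + 0.6q = 136.2 - 4.4q → q_m = 22.0800.
Total external benefit = ∫₀^{q_m} (14.5 + 0.9q) dq = 14.5×22.0800 + ½×0.9×22.0800² = 539.5469.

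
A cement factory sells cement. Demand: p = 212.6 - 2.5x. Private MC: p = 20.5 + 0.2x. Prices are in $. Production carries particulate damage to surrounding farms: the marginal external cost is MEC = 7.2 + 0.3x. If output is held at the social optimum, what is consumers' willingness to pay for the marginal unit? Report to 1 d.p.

Social marginal cost = private MC + MEC = 27.7 + 0.5x.
Set SMC = demand: 27.7 + 0.5x = 212.6 - 2.5x → x* = 61.6333.
Consumer price on the demand curve at x*: 212.6 − 2.5×61.6333 = 58.5168.

P = $58.5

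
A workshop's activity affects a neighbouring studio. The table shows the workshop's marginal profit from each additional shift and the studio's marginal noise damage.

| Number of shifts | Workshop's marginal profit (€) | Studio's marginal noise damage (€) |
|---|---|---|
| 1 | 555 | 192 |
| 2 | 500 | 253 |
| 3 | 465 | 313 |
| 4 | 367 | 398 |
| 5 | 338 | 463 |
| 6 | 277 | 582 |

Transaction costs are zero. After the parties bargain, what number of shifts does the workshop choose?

Bargaining reaches the level where marginal profit last exceeds marginal noise damage.
That holds through level 3 (465 ≥ 313) but not at 4 (367 < 398).

3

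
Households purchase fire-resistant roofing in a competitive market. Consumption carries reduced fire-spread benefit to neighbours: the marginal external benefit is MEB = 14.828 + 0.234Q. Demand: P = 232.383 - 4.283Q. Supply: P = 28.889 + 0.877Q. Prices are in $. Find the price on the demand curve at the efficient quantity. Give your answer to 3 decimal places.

Social marginal benefit = demand + MEB = 247.211 - 4.049Q.
Set SMB = MC: 247.211 - 4.049Q = 28.889 + 0.877Q → Q* = 44.3203.
Consumer price on the demand curve at Q*: 232.383 − 4.283×44.3203 = 42.5592.

P = $42.559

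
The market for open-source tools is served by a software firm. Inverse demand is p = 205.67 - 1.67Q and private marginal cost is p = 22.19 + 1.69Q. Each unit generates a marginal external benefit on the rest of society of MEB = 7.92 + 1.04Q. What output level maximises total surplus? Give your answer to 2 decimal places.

Social marginal cost = private MC − MEB = 14.27 + 0.65Q.
Set SMC = demand: 14.27 + 0.65Q = 205.67 - 1.67Q → Q* = 82.5000.

Q* = 82.50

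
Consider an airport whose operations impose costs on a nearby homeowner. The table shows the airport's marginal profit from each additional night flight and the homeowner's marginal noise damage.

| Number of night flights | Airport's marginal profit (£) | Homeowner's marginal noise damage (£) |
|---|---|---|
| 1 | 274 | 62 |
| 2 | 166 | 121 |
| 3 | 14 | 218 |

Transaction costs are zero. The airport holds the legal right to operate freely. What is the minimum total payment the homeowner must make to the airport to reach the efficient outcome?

£14

Left alone the airport would choose level 3 (marginal profit stays positive).
Efficient level: k* = 2 (marginal profit ≥ marginal noise damage through 2).
The homeowner must at least cover the airport's forgone profit from cutting 3→2: 14 = 14.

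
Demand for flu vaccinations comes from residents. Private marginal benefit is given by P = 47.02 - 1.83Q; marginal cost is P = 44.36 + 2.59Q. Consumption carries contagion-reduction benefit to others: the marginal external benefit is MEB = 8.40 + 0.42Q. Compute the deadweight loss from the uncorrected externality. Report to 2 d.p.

DWL = 9.36

Market equilibrium (private): 44.36 + 2.59Q = 47.02 - 1.83Q → Q_m = 0.6018.
Social marginal benefit = demand + MEB = 55.42 - 1.41Q.
Set SMB = MC: 55.42 - 1.41Q = 44.36 + 2.59Q → Q* = 2.7650.
Height of the DWL triangle at Q_m is SMB(Q_m) − MC(Q_m) = MEB(Q_m) = 8.6528.
DWL = ½ × 2.1632 × 8.6528 = 9.3589.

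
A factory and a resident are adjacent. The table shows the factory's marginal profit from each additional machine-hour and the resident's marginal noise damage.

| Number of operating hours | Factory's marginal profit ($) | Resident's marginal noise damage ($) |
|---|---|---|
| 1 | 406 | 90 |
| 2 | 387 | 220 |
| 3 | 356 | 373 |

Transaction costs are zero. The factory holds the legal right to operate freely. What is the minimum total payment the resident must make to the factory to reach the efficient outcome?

Left alone the factory would choose level 3 (marginal profit stays positive).
Efficient level: k* = 2 (marginal profit ≥ marginal noise damage through 2).
The resident must at least cover the factory's forgone profit from cutting 3→2: 356 = 356.

$356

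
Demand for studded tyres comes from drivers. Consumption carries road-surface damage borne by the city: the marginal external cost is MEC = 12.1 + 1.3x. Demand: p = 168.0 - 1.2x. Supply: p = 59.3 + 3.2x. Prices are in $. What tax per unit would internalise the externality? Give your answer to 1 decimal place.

tax = $34.1 per unit

Social marginal benefit = demand − MEC = 155.9 - 2.5x.
Set SMB = MC: 155.9 - 2.5x = 59.3 + 3.2x → x* = 16.9474.
The Pigouvian tax equals MEC at x*: 12.1 + 1.3×16.9474 = 34.1316.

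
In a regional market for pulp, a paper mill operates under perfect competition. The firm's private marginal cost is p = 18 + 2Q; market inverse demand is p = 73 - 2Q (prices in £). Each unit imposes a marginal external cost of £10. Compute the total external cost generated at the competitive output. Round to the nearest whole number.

Market equilibrium (private): 18 + 2Q = 73 - 2Q → Q_m = 13.7500.
Total external cost = MEC × Q_m = 10 × 13.7500 = 137.5000.

£138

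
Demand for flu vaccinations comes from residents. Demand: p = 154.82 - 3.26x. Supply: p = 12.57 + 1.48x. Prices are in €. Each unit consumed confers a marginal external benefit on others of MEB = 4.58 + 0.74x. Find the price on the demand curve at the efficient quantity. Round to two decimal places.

Social marginal benefit = demand + MEB = 159.40 - 2.52x.
Set SMB = MC: 159.40 - 2.52x = 12.57 + 1.48x → x* = 36.7075.
Consumer price on the demand curve at x*: 154.82 − 3.26×36.7075 = 35.1536.

P = €35.15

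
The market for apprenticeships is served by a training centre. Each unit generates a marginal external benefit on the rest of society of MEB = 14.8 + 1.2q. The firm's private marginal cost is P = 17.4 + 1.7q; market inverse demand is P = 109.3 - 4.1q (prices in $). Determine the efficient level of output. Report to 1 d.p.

q* = 23.2

Social marginal cost = private MC − MEB = 2.6 + 0.5q.
Set SMC = demand: 2.6 + 0.5q = 109.3 - 4.1q → q* = 23.1957.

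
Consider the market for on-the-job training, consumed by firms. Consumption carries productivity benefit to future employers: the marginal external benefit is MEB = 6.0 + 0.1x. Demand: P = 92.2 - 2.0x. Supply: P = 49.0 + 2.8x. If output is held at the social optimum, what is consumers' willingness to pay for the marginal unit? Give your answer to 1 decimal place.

P = 71.3

Social marginal benefit = demand + MEB = 98.2 - 1.9x.
Set SMB = MC: 98.2 - 1.9x = 49.0 + 2.8x → x* = 10.4681.
Consumer price on the demand curve at x*: 92.2 − 2.0×10.4681 = 71.2638.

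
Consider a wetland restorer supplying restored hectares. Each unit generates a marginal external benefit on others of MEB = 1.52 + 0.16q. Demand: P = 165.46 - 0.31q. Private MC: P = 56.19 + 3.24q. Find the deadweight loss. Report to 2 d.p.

DWL = 6.13

Market equilibrium (private): 56.19 + 3.24q = 165.46 - 0.31q → q_m = 30.7803.
Social marginal cost = private MC − MEB = 54.67 + 3.08q.
Set SMC = demand: 54.67 + 3.08q = 165.46 - 0.31q → q* = 32.6814.
The welfare-loss triangle has base |q_m − q*| and height MEB(q_m) (the vertical gap between SMC and demand is zero at q* and MEB at q_m).
DWL = ½ × 1.9011 × 6.4448 = 6.1261.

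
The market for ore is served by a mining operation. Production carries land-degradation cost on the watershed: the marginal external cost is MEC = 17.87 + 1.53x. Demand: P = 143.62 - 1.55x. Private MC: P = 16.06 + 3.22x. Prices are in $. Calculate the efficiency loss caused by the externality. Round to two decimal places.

Market equilibrium (private): 16.06 + 3.22x = 143.62 - 1.55x → x_m = 26.7421.
Social marginal cost = private MC + MEC = 33.93 + 4.75x.
Set SMC = demand: 33.93 + 4.75x = 143.62 - 1.55x → x* = 17.4111.
Height of the DWL triangle at x_m is SMC(x_m) − demand(x_m) = MEC(x_m) = 58.7855.
DWL = ½ × 9.3310 × 58.7855 = 274.2638.

DWL = $274.26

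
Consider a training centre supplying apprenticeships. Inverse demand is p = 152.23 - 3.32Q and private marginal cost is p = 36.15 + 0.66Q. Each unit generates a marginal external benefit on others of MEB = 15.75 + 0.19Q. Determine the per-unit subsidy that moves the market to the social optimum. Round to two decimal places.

Social marginal cost = private MC − MEB = 20.40 + 0.47Q.
Set SMC = demand: 20.40 + 0.47Q = 152.23 - 3.32Q → Q* = 34.7836.
The Pigouvian subsidy equals MEB at Q*: 15.75 + 0.19×34.7836 = 22.3589.

subsidy = 22.36 per unit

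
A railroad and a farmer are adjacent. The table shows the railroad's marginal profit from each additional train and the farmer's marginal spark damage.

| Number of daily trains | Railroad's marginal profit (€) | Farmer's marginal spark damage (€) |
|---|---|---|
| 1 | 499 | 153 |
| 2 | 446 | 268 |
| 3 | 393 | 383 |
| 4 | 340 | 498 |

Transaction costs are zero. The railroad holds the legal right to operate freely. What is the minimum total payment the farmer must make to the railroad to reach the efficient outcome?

€340

Left alone the railroad would choose level 4 (marginal profit stays positive).
Efficient level: k* = 3 (marginal profit ≥ marginal spark damage through 3).
The farmer must at least cover the railroad's forgone profit from cutting 4→3: 340 = 340.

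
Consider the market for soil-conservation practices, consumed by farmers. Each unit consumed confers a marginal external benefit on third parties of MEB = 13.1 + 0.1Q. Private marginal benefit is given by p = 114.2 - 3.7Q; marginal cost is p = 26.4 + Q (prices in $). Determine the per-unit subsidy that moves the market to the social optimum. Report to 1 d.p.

subsidy = $15.3 per unit

Social marginal benefit = demand + MEB = 127.3 - 3.6Q.
Set SMB = MC: 127.3 - 3.6Q = 26.4 + Q → Q* = 21.9348.
The Pigouvian subsidy equals MEB at Q*: 13.1 + 0.1×21.9348 = 15.2935.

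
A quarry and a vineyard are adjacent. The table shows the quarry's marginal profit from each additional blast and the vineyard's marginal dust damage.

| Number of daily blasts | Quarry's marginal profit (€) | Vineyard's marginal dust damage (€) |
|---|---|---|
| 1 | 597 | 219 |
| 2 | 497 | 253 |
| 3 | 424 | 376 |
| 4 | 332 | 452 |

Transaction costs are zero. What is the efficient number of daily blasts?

3

Bargaining reaches the level where marginal profit last exceeds marginal dust damage.
That holds through level 3 (424 ≥ 376) but not at 4 (332 < 452).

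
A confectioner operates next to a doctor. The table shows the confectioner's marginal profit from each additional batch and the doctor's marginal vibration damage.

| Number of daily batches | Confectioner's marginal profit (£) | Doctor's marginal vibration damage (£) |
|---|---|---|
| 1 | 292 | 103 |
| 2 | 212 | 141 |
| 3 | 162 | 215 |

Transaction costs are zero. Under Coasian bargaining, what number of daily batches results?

2

Bargaining reaches the level where marginal profit last exceeds marginal vibration damage.
That holds through level 2 (212 ≥ 141) but not at 3 (162 < 215).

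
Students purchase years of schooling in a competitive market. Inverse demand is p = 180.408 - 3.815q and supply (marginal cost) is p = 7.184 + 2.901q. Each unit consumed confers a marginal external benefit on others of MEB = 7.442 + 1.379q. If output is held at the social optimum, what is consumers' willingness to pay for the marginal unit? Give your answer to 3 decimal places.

Social marginal benefit = demand + MEB = 187.850 - 2.436q.
Set SMB = MC: 187.850 - 2.436q = 7.184 + 2.901q → q* = 33.8516.
Consumer price on the demand curve at q*: 180.408 − 3.815×33.8516 = 51.2641.

P = 51.264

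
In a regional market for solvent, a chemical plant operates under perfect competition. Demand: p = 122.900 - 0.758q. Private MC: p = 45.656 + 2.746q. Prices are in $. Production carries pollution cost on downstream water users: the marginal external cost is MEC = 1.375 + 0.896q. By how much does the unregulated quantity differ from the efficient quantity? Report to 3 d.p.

Market equilibrium (private): 45.656 + 2.746q = 122.900 - 0.758q → q_m = 22.0445.
Social marginal cost = private MC + MEC = 47.031 + 3.642q.
Set SMC = demand: 47.031 + 3.642q = 122.900 - 0.758q → q* = 17.2430.
Gap = |22.0445 − 17.2430| = 4.8015.

4.802 units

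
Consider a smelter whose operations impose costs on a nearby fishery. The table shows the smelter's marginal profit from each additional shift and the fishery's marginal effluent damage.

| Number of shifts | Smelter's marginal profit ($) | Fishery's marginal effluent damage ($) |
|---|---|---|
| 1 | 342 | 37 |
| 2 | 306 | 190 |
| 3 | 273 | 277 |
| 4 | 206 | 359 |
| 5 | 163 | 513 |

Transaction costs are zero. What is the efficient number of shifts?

Bargaining reaches the level where marginal profit last exceeds marginal effluent damage.
That holds through level 2 (306 ≥ 190) but not at 3 (273 < 277).

2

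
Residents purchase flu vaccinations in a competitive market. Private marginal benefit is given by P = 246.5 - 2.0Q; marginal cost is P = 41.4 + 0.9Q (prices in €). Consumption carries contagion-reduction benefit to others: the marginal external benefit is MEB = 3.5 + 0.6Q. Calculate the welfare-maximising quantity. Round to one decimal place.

Social marginal benefit = demand + MEB = 250.0 - 1.4Q.
Set SMB = MC: 250.0 - 1.4Q = 41.4 + 0.9Q → Q* = 90.6957.

Q* = 90.7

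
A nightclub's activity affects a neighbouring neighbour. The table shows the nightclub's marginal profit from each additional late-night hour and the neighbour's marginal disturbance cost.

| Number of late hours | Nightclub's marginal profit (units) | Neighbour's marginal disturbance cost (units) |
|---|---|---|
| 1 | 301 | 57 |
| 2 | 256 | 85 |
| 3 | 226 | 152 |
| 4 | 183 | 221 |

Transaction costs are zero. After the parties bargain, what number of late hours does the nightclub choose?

3

Bargaining reaches the level where marginal profit last exceeds marginal disturbance cost.
That holds through level 3 (226 ≥ 152) but not at 4 (183 < 221).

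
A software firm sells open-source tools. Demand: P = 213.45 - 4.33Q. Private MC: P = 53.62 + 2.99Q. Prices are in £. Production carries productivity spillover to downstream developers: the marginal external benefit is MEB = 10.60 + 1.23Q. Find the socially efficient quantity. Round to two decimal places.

Q* = 27.99

Social marginal cost = private MC − MEB = 43.02 + 1.76Q.
Set SMC = demand: 43.02 + 1.76Q = 213.45 - 4.33Q → Q* = 27.9852.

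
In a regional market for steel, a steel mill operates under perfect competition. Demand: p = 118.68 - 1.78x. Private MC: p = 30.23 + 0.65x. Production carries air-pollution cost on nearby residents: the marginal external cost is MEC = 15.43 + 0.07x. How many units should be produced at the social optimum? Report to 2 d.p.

x* = 29.21

Social marginal cost = private MC + MEC = 45.66 + 0.72x.
Set SMC = demand: 45.66 + 0.72x = 118.68 - 1.78x → x* = 29.2080.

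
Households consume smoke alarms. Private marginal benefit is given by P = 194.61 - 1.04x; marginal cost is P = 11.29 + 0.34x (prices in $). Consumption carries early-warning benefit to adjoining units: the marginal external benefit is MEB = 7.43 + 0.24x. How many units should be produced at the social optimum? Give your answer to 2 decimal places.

Social marginal benefit = demand + MEB = 202.04 - 0.80x.
Set SMB = MC: 202.04 - 0.80x = 11.29 + 0.34x → x* = 167.3246.

x* = 167.32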